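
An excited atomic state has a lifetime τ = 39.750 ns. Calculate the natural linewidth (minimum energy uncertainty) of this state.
8.279 neV

Using the energy-time uncertainty principle:
ΔEΔt ≥ ℏ/2

The lifetime τ represents the time uncertainty Δt.
The natural linewidth (minimum energy uncertainty) is:

ΔE = ℏ/(2τ)
ΔE = (1.055e-34 J·s) / (2 × 3.975e-08 s)
ΔE = 1.327e-27 J = 8.279 neV

This natural linewidth limits the precision of spectroscopic measurements.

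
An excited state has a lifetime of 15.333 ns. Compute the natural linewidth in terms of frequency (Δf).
5.190 MHz

Using the energy-time uncertainty principle and E = hf:
ΔEΔt ≥ ℏ/2
hΔf·Δt ≥ ℏ/2

The minimum frequency uncertainty is:
Δf = ℏ/(2hτ) = 1/(4πτ)
Δf = 1/(4π × 1.533e-08 s)
Δf = 5.190e+06 Hz = 5.190 MHz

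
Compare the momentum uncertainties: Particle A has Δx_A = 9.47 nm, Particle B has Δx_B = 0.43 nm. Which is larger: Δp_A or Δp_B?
Particle B has the larger minimum momentum uncertainty, by a factor of 22.02.

For each particle, the minimum momentum uncertainty is Δp_min = ℏ/(2Δx):

Particle A: Δp_A = ℏ/(2×9.470e-09 m) = 5.568e-27 kg·m/s
Particle B: Δp_B = ℏ/(2×4.300e-10 m) = 1.226e-25 kg·m/s

Ratio: Δp_B/Δp_A = 22.02

Since Δp_min ∝ 1/Δx, the particle with smaller position uncertainty (B) has larger momentum uncertainty.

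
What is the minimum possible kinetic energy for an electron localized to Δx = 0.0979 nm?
993.797 meV

Localizing a particle requires giving it sufficient momentum uncertainty:

1. From uncertainty principle: Δp ≥ ℏ/(2Δx)
   Δp_min = (1.055e-34 J·s) / (2 × 9.790e-11 m)
   Δp_min = 5.386e-25 kg·m/s

2. This momentum uncertainty corresponds to kinetic energy:
   KE ≈ (Δp)²/(2m) = (5.386e-25)²/(2 × 9.109e-31 kg)
   KE = 1.592e-19 J = 993.797 meV

Tighter localization requires more energy.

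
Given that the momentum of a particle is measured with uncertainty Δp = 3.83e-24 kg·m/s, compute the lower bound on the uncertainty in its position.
13.767 pm

Using the Heisenberg uncertainty principle:
ΔxΔp ≥ ℏ/2

The minimum uncertainty in position is:
Δx_min = ℏ/(2Δp)
Δx_min = (1.055e-34 J·s) / (2 × 3.830e-24 kg·m/s)
Δx_min = 1.377e-11 m = 13.767 pm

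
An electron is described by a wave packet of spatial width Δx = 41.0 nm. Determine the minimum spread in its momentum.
1.286 × 10^-27 kg·m/s

For a wave packet, the spatial width Δx and momentum spread Δp are related by the uncertainty principle:
ΔxΔp ≥ ℏ/2

The minimum momentum spread is:
Δp_min = ℏ/(2Δx)
Δp_min = (1.055e-34 J·s) / (2 × 4.100e-08 m)
Δp_min = 1.286e-27 kg·m/s

A wave packet cannot have both a well-defined position and well-defined momentum.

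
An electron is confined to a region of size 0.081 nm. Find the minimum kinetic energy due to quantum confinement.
1.452 eV

Using the uncertainty principle:

1. Position uncertainty: Δx ≈ 8.100e-11 m
2. Minimum momentum uncertainty: Δp = ℏ/(2Δx) = 6.510e-25 kg·m/s
3. Minimum kinetic energy:
   KE = (Δp)²/(2m) = (6.510e-25)²/(2 × 9.109e-31 kg)
   KE = 2.326e-19 J = 1.452 eV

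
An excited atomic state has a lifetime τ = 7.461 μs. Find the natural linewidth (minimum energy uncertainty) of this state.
44.110 peV

Using the energy-time uncertainty principle:
ΔEΔt ≥ ℏ/2

The lifetime τ represents the time uncertainty Δt.
The natural linewidth (minimum energy uncertainty) is:

ΔE = ℏ/(2τ)
ΔE = (1.055e-34 J·s) / (2 × 7.461e-06 s)
ΔE = 7.067e-30 J = 44.110 peV

This natural linewidth limits the precision of spectroscopic measurements.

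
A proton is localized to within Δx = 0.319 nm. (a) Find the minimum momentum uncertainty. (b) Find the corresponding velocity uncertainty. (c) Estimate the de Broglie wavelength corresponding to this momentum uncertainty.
(a) Δp_min = 1.653 × 10^-25 kg·m/s
(b) Δv_min = 98.823 m/s
(c) λ_dB = 4.009 nm

Step-by-step:

(a) From the uncertainty principle:
Δp_min = ℏ/(2Δx) = (1.055e-34 J·s)/(2 × 3.190e-10 m) = 1.653e-25 kg·m/s

(b) The velocity uncertainty:
Δv = Δp/m = (1.653e-25 kg·m/s)/(1.673e-27 kg) = 9.882e+01 m/s = 98.823 m/s

(c) The de Broglie wavelength for this momentum:
λ = h/p = (6.626e-34 J·s)/(1.653e-25 kg·m/s) = 4.009e-09 m = 4.009 nm

Note: The de Broglie wavelength is comparable to the localization size, as expected from wave-particle duality.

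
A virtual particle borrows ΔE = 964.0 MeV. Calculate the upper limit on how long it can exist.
3.414 × 10^-25 s

Using the energy-time uncertainty principle:
ΔEΔt ≥ ℏ/2

For a virtual particle borrowing energy ΔE, the maximum lifetime is:
Δt_max = ℏ/(2ΔE)

Converting energy:
ΔE = 964.0 MeV = 1.544e-10 J

Δt_max = (1.055e-34 J·s) / (2 × 1.544e-10 J)
Δt_max = 3.414e-25 s = 3.414 × 10^-25 s

Virtual particles with higher borrowed energy exist for shorter times.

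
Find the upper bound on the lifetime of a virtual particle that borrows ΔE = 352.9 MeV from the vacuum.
9.326 × 10^-25 s

Using the energy-time uncertainty principle:
ΔEΔt ≥ ℏ/2

For a virtual particle borrowing energy ΔE, the maximum lifetime is:
Δt_max = ℏ/(2ΔE)

Converting energy:
ΔE = 352.9 MeV = 5.654e-11 J

Δt_max = (1.055e-34 J·s) / (2 × 5.654e-11 J)
Δt_max = 9.326e-25 s = 9.326 × 10^-25 s

Virtual particles with higher borrowed energy exist for shorter times.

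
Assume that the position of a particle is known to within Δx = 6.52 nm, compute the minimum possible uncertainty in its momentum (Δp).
8.087 × 10^-27 kg·m/s

Using the Heisenberg uncertainty principle:
ΔxΔp ≥ ℏ/2

The minimum uncertainty in momentum is:
Δp_min = ℏ/(2Δx)
Δp_min = (1.055e-34 J·s) / (2 × 6.520e-09 m)
Δp_min = 8.087e-27 kg·m/s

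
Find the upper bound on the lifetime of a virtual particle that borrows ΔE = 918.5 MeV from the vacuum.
3.583 × 10^-25 s

Using the energy-time uncertainty principle:
ΔEΔt ≥ ℏ/2

For a virtual particle borrowing energy ΔE, the maximum lifetime is:
Δt_max = ℏ/(2ΔE)

Converting energy:
ΔE = 918.5 MeV = 1.472e-10 J

Δt_max = (1.055e-34 J·s) / (2 × 1.472e-10 J)
Δt_max = 3.583e-25 s = 3.583 × 10^-25 s

Virtual particles with higher borrowed energy exist for shorter times.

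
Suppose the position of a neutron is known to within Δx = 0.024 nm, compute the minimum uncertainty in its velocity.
1.312 km/s

Using the Heisenberg uncertainty principle and Δp = mΔv:
ΔxΔp ≥ ℏ/2
Δx(mΔv) ≥ ℏ/2

The minimum uncertainty in velocity is:
Δv_min = ℏ/(2mΔx)
Δv_min = (1.055e-34 J·s) / (2 × 1.675e-27 kg × 2.400e-11 m)
Δv_min = 1.312e+03 m/s = 1.312 km/s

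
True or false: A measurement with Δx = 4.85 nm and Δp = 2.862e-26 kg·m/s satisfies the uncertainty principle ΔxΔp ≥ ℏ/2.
Yes, it satisfies the uncertainty principle.

Calculate the product ΔxΔp:
ΔxΔp = (4.850e-09 m) × (2.862e-26 kg·m/s)
ΔxΔp = 1.388e-34 J·s

Compare to the minimum allowed value ℏ/2:
ℏ/2 = 5.273e-35 J·s

Since ΔxΔp = 1.388e-34 J·s ≥ 5.273e-35 J·s = ℏ/2,
the measurement satisfies the uncertainty principle.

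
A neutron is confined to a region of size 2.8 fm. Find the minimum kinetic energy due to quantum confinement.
660.754 keV

Using the uncertainty principle:

1. Position uncertainty: Δx ≈ 2.800e-15 m
2. Minimum momentum uncertainty: Δp = ℏ/(2Δx) = 1.883e-20 kg·m/s
3. Minimum kinetic energy:
   KE = (Δp)²/(2m) = (1.883e-20)²/(2 × 1.675e-27 kg)
   KE = 1.059e-13 J = 660.754 keV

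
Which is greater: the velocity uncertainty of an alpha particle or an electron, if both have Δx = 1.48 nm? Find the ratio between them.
The electron has the larger minimum velocity uncertainty, by a ratio of 7294.3.

For both particles, Δp_min = ℏ/(2Δx) = 3.563e-26 kg·m/s (same for both).

The velocity uncertainty is Δv = Δp/m:
- alpha particle: Δv = 3.563e-26 / 6.645e-27 = 5.362e+00 m/s = 5.362 m/s
- electron: Δv = 3.563e-26 / 9.109e-31 = 3.911e+04 m/s = 39.111 km/s

Ratio: 3.911e+04 / 5.362e+00 = 7294.3

The lighter particle has larger velocity uncertainty because Δv ∝ 1/m.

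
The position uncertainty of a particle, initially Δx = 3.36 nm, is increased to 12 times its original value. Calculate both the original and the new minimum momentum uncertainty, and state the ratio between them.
Original Δp_min = 1.569 × 10^-26 kg·m/s; new Δp'_min = 1.308 × 10^-27 kg·m/s; ratio Δp'_min/Δp_min = 1/12.

From the uncertainty principle ΔxΔp ≥ ℏ/2, the minimum momentum uncertainty is Δp_min = ℏ/(2Δx).

Original (Δx = 3.36 nm = 3.360e-09 m):
Δp_min = (1.055e-34 J·s)/(2 × 3.360e-09 m) = 1.569e-26 kg·m/s

When Δx → 12Δx:
Δp'_min = ℏ/(2 × 12Δx) = (1/12) × ℏ/(2Δx) = (1/12) × Δp_min
Δp'_min = 1/12 × 1.569e-26 kg·m/s = 1.308e-27 kg·m/s

Since Δp_min ∝ 1/Δx, when Δx is increased to 12 times its original value, Δp_min decreases to 1/12 of its original value.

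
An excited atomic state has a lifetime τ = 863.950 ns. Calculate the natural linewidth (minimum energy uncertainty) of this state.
380.932 peV

Using the energy-time uncertainty principle:
ΔEΔt ≥ ℏ/2

The lifetime τ represents the time uncertainty Δt.
The natural linewidth (minimum energy uncertainty) is:

ΔE = ℏ/(2τ)
ΔE = (1.055e-34 J·s) / (2 × 8.640e-07 s)
ΔE = 6.103e-29 J = 380.932 peV

This natural linewidth limits the precision of spectroscopic measurements.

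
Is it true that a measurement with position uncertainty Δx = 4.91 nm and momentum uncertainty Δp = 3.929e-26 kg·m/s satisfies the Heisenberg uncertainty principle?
Yes, it satisfies the uncertainty principle.

Calculate the product ΔxΔp:
ΔxΔp = (4.910e-09 m) × (3.929e-26 kg·m/s)
ΔxΔp = 1.929e-34 J·s

Compare to the minimum allowed value ℏ/2:
ℏ/2 = 5.273e-35 J·s

Since ΔxΔp = 1.929e-34 J·s ≥ 5.273e-35 J·s = ℏ/2,
the measurement satisfies the uncertainty principle.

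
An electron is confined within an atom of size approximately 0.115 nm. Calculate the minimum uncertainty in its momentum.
4.585 × 10^-25 kg·m/s

Using the Heisenberg uncertainty principle:
ΔxΔp ≥ ℏ/2

With Δx ≈ L = 1.150e-10 m (the confinement size):
Δp_min = ℏ/(2Δx)
Δp_min = (1.055e-34 J·s) / (2 × 1.150e-10 m)
Δp_min = 4.585e-25 kg·m/s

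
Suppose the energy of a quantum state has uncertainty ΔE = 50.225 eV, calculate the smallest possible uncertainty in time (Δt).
6.553 as

Using the energy-time uncertainty principle:
ΔEΔt ≥ ℏ/2

The minimum uncertainty in time is:
Δt_min = ℏ/(2ΔE)
Δt_min = (1.055e-34 J·s) / (2 × 8.047e-18 J)
Δt_min = 6.553e-18 s = 6.553 as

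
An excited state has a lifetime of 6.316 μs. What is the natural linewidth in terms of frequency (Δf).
12.599 kHz

Using the energy-time uncertainty principle and E = hf:
ΔEΔt ≥ ℏ/2
hΔf·Δt ≥ ℏ/2

The minimum frequency uncertainty is:
Δf = ℏ/(2hτ) = 1/(4πτ)
Δf = 1/(4π × 6.316e-06 s)
Δf = 1.260e+04 Hz = 12.599 kHz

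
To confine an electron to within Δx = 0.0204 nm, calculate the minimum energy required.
22.888 eV

Localizing a particle requires giving it sufficient momentum uncertainty:

1. From uncertainty principle: Δp ≥ ℏ/(2Δx)
   Δp_min = (1.055e-34 J·s) / (2 × 2.040e-11 m)
   Δp_min = 2.585e-24 kg·m/s

2. This momentum uncertainty corresponds to kinetic energy:
   KE ≈ (Δp)²/(2m) = (2.585e-24)²/(2 × 9.109e-31 kg)
   KE = 3.667e-18 J = 22.888 eV

Tighter localization requires more energy.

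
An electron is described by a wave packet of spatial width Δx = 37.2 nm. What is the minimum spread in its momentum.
1.417 × 10^-27 kg·m/s

For a wave packet, the spatial width Δx and momentum spread Δp are related by the uncertainty principle:
ΔxΔp ≥ ℏ/2

The minimum momentum spread is:
Δp_min = ℏ/(2Δx)
Δp_min = (1.055e-34 J·s) / (2 × 3.720e-08 m)
Δp_min = 1.417e-27 kg·m/s

A wave packet cannot have both a well-defined position and well-defined momentum.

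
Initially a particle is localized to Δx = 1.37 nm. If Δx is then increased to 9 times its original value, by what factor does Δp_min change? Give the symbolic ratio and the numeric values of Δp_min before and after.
Original Δp_min = 3.849 × 10^-26 kg·m/s; new Δp'_min = 4.276 × 10^-27 kg·m/s; ratio Δp'_min/Δp_min = 1/9.

From the uncertainty principle ΔxΔp ≥ ℏ/2, the minimum momentum uncertainty is Δp_min = ℏ/(2Δx).

Original (Δx = 1.37 nm = 1.370e-09 m):
Δp_min = (1.055e-34 J·s)/(2 × 1.370e-09 m) = 3.849e-26 kg·m/s

When Δx → 9Δx:
Δp'_min = ℏ/(2 × 9Δx) = (1/9) × ℏ/(2Δx) = (1/9) × Δp_min
Δp'_min = 1/9 × 3.849e-26 kg·m/s = 4.276e-27 kg·m/s

Since Δp_min ∝ 1/Δx, when Δx is increased to 9 times its original value, Δp_min decreases to 1/9 of its original value.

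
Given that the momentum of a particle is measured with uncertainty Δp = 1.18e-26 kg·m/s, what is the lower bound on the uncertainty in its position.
4.469 nm

Using the Heisenberg uncertainty principle:
ΔxΔp ≥ ℏ/2

The minimum uncertainty in position is:
Δx_min = ℏ/(2Δp)
Δx_min = (1.055e-34 J·s) / (2 × 1.180e-26 kg·m/s)
Δx_min = 4.469e-09 m = 4.469 nm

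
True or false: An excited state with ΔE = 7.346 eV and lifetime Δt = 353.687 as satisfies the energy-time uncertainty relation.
Yes, it satisfies the uncertainty relation.

Calculate the product ΔEΔt:
ΔE = 7.346 eV = 1.177e-18 J
ΔEΔt = (1.177e-18 J) × (3.537e-16 s)
ΔEΔt = 4.163e-34 J·s

Compare to the minimum allowed value ℏ/2:
ℏ/2 = 5.273e-35 J·s

Since ΔEΔt = 4.163e-34 J·s ≥ 5.273e-35 J·s = ℏ/2,
this satisfies the uncertainty relation.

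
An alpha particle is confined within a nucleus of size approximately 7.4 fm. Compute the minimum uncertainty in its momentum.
7.125 × 10^-21 kg·m/s

Using the Heisenberg uncertainty principle:
ΔxΔp ≥ ℏ/2

With Δx ≈ L = 7.400e-15 m (the confinement size):
Δp_min = ℏ/(2Δx)
Δp_min = (1.055e-34 J·s) / (2 × 7.400e-15 m)
Δp_min = 7.125e-21 kg·m/s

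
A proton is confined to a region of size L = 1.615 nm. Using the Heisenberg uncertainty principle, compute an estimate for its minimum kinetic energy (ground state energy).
1.989 μeV

Using the uncertainty principle to estimate ground state energy:

1. The position uncertainty is approximately the confinement size:
   Δx ≈ L = 1.615e-09 m

2. From ΔxΔp ≥ ℏ/2, the minimum momentum uncertainty is:
   Δp ≈ ℏ/(2L) = 3.265e-26 kg·m/s

3. The kinetic energy is approximately:
   KE ≈ (Δp)²/(2m) = (3.265e-26)²/(2 × 1.673e-27 kg)
   KE ≈ 3.187e-25 J = 1.989 μeV

This is an order-of-magnitude estimate of the ground state energy.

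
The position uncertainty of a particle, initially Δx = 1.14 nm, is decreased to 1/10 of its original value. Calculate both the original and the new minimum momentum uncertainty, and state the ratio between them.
Original Δp_min = 4.625 × 10^-26 kg·m/s; new Δp'_min = 4.625 × 10^-25 kg·m/s; ratio Δp'_min/Δp_min = 10.

From the uncertainty principle ΔxΔp ≥ ℏ/2, the minimum momentum uncertainty is Δp_min = ℏ/(2Δx).

Original (Δx = 1.14 nm = 1.140e-09 m):
Δp_min = (1.055e-34 J·s)/(2 × 1.140e-09 m) = 4.625e-26 kg·m/s

When Δx → (1/10)Δx:
Δp'_min = ℏ/(2 × (1/10)Δx) = 10 × ℏ/(2Δx) = 10 × Δp_min
Δp'_min = 10 × 4.625e-26 kg·m/s = 4.625e-25 kg·m/s

Since Δp_min ∝ 1/Δx, when Δx is decreased to 1/10 of its original value, Δp_min increases to 10 times its original value.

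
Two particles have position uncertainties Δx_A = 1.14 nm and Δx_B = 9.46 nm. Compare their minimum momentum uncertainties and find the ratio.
Particle A has the larger minimum momentum uncertainty, by a factor of 8.30.

For each particle, the minimum momentum uncertainty is Δp_min = ℏ/(2Δx):

Particle A: Δp_A = ℏ/(2×1.140e-09 m) = 4.625e-26 kg·m/s
Particle B: Δp_B = ℏ/(2×9.460e-09 m) = 5.574e-27 kg·m/s

Ratio: Δp_A/Δp_B = 8.30

Since Δp_min ∝ 1/Δx, the particle with smaller position uncertainty (A) has larger momentum uncertainty.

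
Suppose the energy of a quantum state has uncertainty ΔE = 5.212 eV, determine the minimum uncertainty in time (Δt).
63.144 as

Using the energy-time uncertainty principle:
ΔEΔt ≥ ℏ/2

The minimum uncertainty in time is:
Δt_min = ℏ/(2ΔE)
Δt_min = (1.055e-34 J·s) / (2 × 8.351e-19 J)
Δt_min = 6.314e-17 s = 63.144 as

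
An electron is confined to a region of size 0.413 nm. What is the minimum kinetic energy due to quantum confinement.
55.842 meV

Using the uncertainty principle:

1. Position uncertainty: Δx ≈ 4.130e-10 m
2. Minimum momentum uncertainty: Δp = ℏ/(2Δx) = 1.277e-25 kg·m/s
3. Minimum kinetic energy:
   KE = (Δp)²/(2m) = (1.277e-25)²/(2 × 9.109e-31 kg)
   KE = 8.947e-21 J = 55.842 meV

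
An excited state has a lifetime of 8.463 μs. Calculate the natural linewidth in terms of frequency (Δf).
9.403 kHz

Using the energy-time uncertainty principle and E = hf:
ΔEΔt ≥ ℏ/2
hΔf·Δt ≥ ℏ/2

The minimum frequency uncertainty is:
Δf = ℏ/(2hτ) = 1/(4πτ)
Δf = 1/(4π × 8.463e-06 s)
Δf = 9.403e+03 Hz = 9.403 kHz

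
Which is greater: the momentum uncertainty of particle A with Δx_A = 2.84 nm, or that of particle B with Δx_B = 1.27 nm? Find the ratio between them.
Particle B has the larger minimum momentum uncertainty, by a factor of 2.24.

For each particle, the minimum momentum uncertainty is Δp_min = ℏ/(2Δx):

Particle A: Δp_A = ℏ/(2×2.840e-09 m) = 1.857e-26 kg·m/s
Particle B: Δp_B = ℏ/(2×1.270e-09 m) = 4.152e-26 kg·m/s

Ratio: Δp_B/Δp_A = 2.24

Since Δp_min ∝ 1/Δx, the particle with smaller position uncertainty (B) has larger momentum uncertainty.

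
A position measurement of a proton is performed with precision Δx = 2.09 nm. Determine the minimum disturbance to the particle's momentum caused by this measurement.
2.523 × 10^-26 kg·m/s

The uncertainty principle implies that measuring position disturbs momentum:
ΔxΔp ≥ ℏ/2

When we measure position with precision Δx, we necessarily introduce a momentum uncertainty:
Δp ≥ ℏ/(2Δx)
Δp_min = (1.055e-34 J·s) / (2 × 2.090e-09 m)
Δp_min = 2.523e-26 kg·m/s

The more precisely we measure position, the greater the momentum disturbance.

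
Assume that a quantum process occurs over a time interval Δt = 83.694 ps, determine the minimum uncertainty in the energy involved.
3.932 μeV

Using the energy-time uncertainty principle:
ΔEΔt ≥ ℏ/2

The minimum uncertainty in energy is:
ΔE_min = ℏ/(2Δt)
ΔE_min = (1.055e-34 J·s) / (2 × 8.369e-11 s)
ΔE_min = 6.300e-25 J = 3.932 μeV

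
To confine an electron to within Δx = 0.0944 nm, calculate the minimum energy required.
1.069 eV

Localizing a particle requires giving it sufficient momentum uncertainty:

1. From uncertainty principle: Δp ≥ ℏ/(2Δx)
   Δp_min = (1.055e-34 J·s) / (2 × 9.440e-11 m)
   Δp_min = 5.586e-25 kg·m/s

2. This momentum uncertainty corresponds to kinetic energy:
   KE ≈ (Δp)²/(2m) = (5.586e-25)²/(2 × 9.109e-31 kg)
   KE = 1.712e-19 J = 1.069 eV

Tighter localization requires more energy.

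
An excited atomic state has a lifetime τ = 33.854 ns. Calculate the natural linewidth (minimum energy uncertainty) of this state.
9.721 neV

Using the energy-time uncertainty principle:
ΔEΔt ≥ ℏ/2

The lifetime τ represents the time uncertainty Δt.
The natural linewidth (minimum energy uncertainty) is:

ΔE = ℏ/(2τ)
ΔE = (1.055e-34 J·s) / (2 × 3.385e-08 s)
ΔE = 1.558e-27 J = 9.721 neV

This natural linewidth limits the precision of spectroscopic measurements.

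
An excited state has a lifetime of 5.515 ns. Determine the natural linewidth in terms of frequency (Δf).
14.429 MHz

Using the energy-time uncertainty principle and E = hf:
ΔEΔt ≥ ℏ/2
hΔf·Δt ≥ ℏ/2

The minimum frequency uncertainty is:
Δf = ℏ/(2hτ) = 1/(4πτ)
Δf = 1/(4π × 5.515e-09 s)
Δf = 1.443e+07 Hz = 14.429 MHz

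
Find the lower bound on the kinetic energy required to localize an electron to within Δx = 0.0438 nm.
4.965 eV

Localizing a particle requires giving it sufficient momentum uncertainty:

1. From uncertainty principle: Δp ≥ ℏ/(2Δx)
   Δp_min = (1.055e-34 J·s) / (2 × 4.380e-11 m)
   Δp_min = 1.204e-24 kg·m/s

2. This momentum uncertainty corresponds to kinetic energy:
   KE ≈ (Δp)²/(2m) = (1.204e-24)²/(2 × 9.109e-31 kg)
   KE = 7.955e-19 J = 4.965 eV

Tighter localization requires more energy.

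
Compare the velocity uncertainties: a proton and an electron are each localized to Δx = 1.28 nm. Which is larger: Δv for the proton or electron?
The electron has the larger minimum velocity uncertainty, by a ratio of 1836.2.

For both particles, Δp_min = ℏ/(2Δx) = 4.119e-26 kg·m/s (same for both).

The velocity uncertainty is Δv = Δp/m:
- proton: Δv = 4.119e-26 / 1.673e-27 = 2.463e+01 m/s = 24.629 m/s
- electron: Δv = 4.119e-26 / 9.109e-31 = 4.522e+04 m/s = 45.222 km/s

Ratio: 4.522e+04 / 2.463e+01 = 1836.2

The lighter particle has larger velocity uncertainty because Δv ∝ 1/m.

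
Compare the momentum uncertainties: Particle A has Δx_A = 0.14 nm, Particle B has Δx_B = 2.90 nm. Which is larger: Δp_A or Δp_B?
Particle A has the larger minimum momentum uncertainty, by a factor of 20.71.

For each particle, the minimum momentum uncertainty is Δp_min = ℏ/(2Δx):

Particle A: Δp_A = ℏ/(2×1.400e-10 m) = 3.766e-25 kg·m/s
Particle B: Δp_B = ℏ/(2×2.900e-09 m) = 1.818e-26 kg·m/s

Ratio: Δp_A/Δp_B = 20.71

Since Δp_min ∝ 1/Δx, the particle with smaller position uncertainty (A) has larger momentum uncertainty.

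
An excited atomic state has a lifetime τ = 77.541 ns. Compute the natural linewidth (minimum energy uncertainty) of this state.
4.244 neV

Using the energy-time uncertainty principle:
ΔEΔt ≥ ℏ/2

The lifetime τ represents the time uncertainty Δt.
The natural linewidth (minimum energy uncertainty) is:

ΔE = ℏ/(2τ)
ΔE = (1.055e-34 J·s) / (2 × 7.754e-08 s)
ΔE = 6.800e-28 J = 4.244 neV

This natural linewidth limits the precision of spectroscopic measurements.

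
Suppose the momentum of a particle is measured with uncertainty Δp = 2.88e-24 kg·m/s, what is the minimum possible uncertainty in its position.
18.309 pm

Using the Heisenberg uncertainty principle:
ΔxΔp ≥ ℏ/2

The minimum uncertainty in position is:
Δx_min = ℏ/(2Δp)
Δx_min = (1.055e-34 J·s) / (2 × 2.880e-24 kg·m/s)
Δx_min = 1.831e-11 m = 18.309 pm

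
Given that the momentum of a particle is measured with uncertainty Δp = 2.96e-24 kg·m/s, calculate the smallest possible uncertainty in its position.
17.814 pm

Using the Heisenberg uncertainty principle:
ΔxΔp ≥ ℏ/2

The minimum uncertainty in position is:
Δx_min = ℏ/(2Δp)
Δx_min = (1.055e-34 J·s) / (2 × 2.960e-24 kg·m/s)
Δx_min = 1.781e-11 m = 17.814 pm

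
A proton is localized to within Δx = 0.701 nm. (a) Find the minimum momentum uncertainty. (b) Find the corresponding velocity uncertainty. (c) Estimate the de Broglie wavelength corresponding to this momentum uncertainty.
(a) Δp_min = 7.522 × 10^-26 kg·m/s
(b) Δv_min = 44.971 m/s
(c) λ_dB = 8.809 nm

Step-by-step:

(a) From the uncertainty principle:
Δp_min = ℏ/(2Δx) = (1.055e-34 J·s)/(2 × 7.010e-10 m) = 7.522e-26 kg·m/s

(b) The velocity uncertainty:
Δv = Δp/m = (7.522e-26 kg·m/s)/(1.673e-27 kg) = 4.497e+01 m/s = 44.971 m/s

(c) The de Broglie wavelength for this momentum:
λ = h/p = (6.626e-34 J·s)/(7.522e-26 kg·m/s) = 8.809e-09 m = 8.809 nm

Note: The de Broglie wavelength is comparable to the localization size, as expected from wave-particle duality.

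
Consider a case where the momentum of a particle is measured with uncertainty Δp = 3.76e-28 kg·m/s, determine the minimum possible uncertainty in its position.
140.236 nm

Using the Heisenberg uncertainty principle:
ΔxΔp ≥ ℏ/2

The minimum uncertainty in position is:
Δx_min = ℏ/(2Δp)
Δx_min = (1.055e-34 J·s) / (2 × 3.760e-28 kg·m/s)
Δx_min = 1.402e-07 m = 140.236 nm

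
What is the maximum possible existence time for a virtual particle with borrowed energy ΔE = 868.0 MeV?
3.792 × 10^-25 s

Using the energy-time uncertainty principle:
ΔEΔt ≥ ℏ/2

For a virtual particle borrowing energy ΔE, the maximum lifetime is:
Δt_max = ℏ/(2ΔE)

Converting energy:
ΔE = 868.0 MeV = 1.391e-10 J

Δt_max = (1.055e-34 J·s) / (2 × 1.391e-10 J)
Δt_max = 3.792e-25 s = 3.792 × 10^-25 s

Virtual particles with higher borrowed energy exist for shorter times.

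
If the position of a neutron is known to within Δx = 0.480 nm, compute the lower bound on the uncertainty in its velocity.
65.586 m/s

Using the Heisenberg uncertainty principle and Δp = mΔv:
ΔxΔp ≥ ℏ/2
Δx(mΔv) ≥ ℏ/2

The minimum uncertainty in velocity is:
Δv_min = ℏ/(2mΔx)
Δv_min = (1.055e-34 J·s) / (2 × 1.675e-27 kg × 4.800e-10 m)
Δv_min = 6.559e+01 m/s = 65.586 m/s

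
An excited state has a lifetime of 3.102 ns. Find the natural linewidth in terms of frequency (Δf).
25.654 MHz

Using the energy-time uncertainty principle and E = hf:
ΔEΔt ≥ ℏ/2
hΔf·Δt ≥ ℏ/2

The minimum frequency uncertainty is:
Δf = ℏ/(2hτ) = 1/(4πτ)
Δf = 1/(4π × 3.102e-09 s)
Δf = 2.565e+07 Hz = 25.654 MHz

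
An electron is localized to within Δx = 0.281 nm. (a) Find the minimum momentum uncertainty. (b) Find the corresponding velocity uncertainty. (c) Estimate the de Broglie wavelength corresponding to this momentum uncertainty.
(a) Δp_min = 1.876 × 10^-25 kg·m/s
(b) Δv_min = 205.992 km/s
(c) λ_dB = 3.531 nm

Step-by-step:

(a) From the uncertainty principle:
Δp_min = ℏ/(2Δx) = (1.055e-34 J·s)/(2 × 2.810e-10 m) = 1.876e-25 kg·m/s

(b) The velocity uncertainty:
Δv = Δp/m = (1.876e-25 kg·m/s)/(9.109e-31 kg) = 2.060e+05 m/s = 205.992 km/s

(c) The de Broglie wavelength for this momentum:
λ = h/p = (6.626e-34 J·s)/(1.876e-25 kg·m/s) = 3.531e-09 m = 3.531 nm

Note: The de Broglie wavelength is comparable to the localization size, as expected from wave-particle duality.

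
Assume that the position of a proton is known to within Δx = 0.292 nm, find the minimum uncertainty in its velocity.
107.961 m/s

Using the Heisenberg uncertainty principle and Δp = mΔv:
ΔxΔp ≥ ℏ/2
Δx(mΔv) ≥ ℏ/2

The minimum uncertainty in velocity is:
Δv_min = ℏ/(2mΔx)
Δv_min = (1.055e-34 J·s) / (2 × 1.673e-27 kg × 2.920e-10 m)
Δv_min = 1.080e+02 m/s = 107.961 m/s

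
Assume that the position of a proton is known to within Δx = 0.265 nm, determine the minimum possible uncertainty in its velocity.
118.960 m/s

Using the Heisenberg uncertainty principle and Δp = mΔv:
ΔxΔp ≥ ℏ/2
Δx(mΔv) ≥ ℏ/2

The minimum uncertainty in velocity is:
Δv_min = ℏ/(2mΔx)
Δv_min = (1.055e-34 J·s) / (2 × 1.673e-27 kg × 2.650e-10 m)
Δv_min = 1.190e+02 m/s = 118.960 m/s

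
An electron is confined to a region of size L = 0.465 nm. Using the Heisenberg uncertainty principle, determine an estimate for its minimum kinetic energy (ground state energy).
44.051 meV

Using the uncertainty principle to estimate ground state energy:

1. The position uncertainty is approximately the confinement size:
   Δx ≈ L = 4.650e-10 m

2. From ΔxΔp ≥ ℏ/2, the minimum momentum uncertainty is:
   Δp ≈ ℏ/(2L) = 1.134e-25 kg·m/s

3. The kinetic energy is approximately:
   KE ≈ (Δp)²/(2m) = (1.134e-25)²/(2 × 9.109e-31 kg)
   KE ≈ 7.058e-21 J = 44.051 meV

This is an order-of-magnitude estimate of the ground state energy.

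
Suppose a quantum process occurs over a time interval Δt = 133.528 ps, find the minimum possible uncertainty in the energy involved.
2.465 μeV

Using the energy-time uncertainty principle:
ΔEΔt ≥ ℏ/2

The minimum uncertainty in energy is:
ΔE_min = ℏ/(2Δt)
ΔE_min = (1.055e-34 J·s) / (2 × 1.335e-10 s)
ΔE_min = 3.949e-25 J = 2.465 μeV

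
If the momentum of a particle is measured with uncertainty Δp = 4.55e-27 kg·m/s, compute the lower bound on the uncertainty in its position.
11.589 nm

Using the Heisenberg uncertainty principle:
ΔxΔp ≥ ℏ/2

The minimum uncertainty in position is:
Δx_min = ℏ/(2Δp)
Δx_min = (1.055e-34 J·s) / (2 × 4.550e-27 kg·m/s)
Δx_min = 1.159e-08 m = 11.589 nm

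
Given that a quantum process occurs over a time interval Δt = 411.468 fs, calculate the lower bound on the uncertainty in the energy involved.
799.834 μeV

Using the energy-time uncertainty principle:
ΔEΔt ≥ ℏ/2

The minimum uncertainty in energy is:
ΔE_min = ℏ/(2Δt)
ΔE_min = (1.055e-34 J·s) / (2 × 4.115e-13 s)
ΔE_min = 1.281e-22 J = 799.834 μeV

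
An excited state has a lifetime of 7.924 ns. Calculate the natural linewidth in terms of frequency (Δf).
10.043 MHz

Using the energy-time uncertainty principle and E = hf:
ΔEΔt ≥ ℏ/2
hΔf·Δt ≥ ℏ/2

The minimum frequency uncertainty is:
Δf = ℏ/(2hτ) = 1/(4πτ)
Δf = 1/(4π × 7.924e-09 s)
Δf = 1.004e+07 Hz = 10.043 MHz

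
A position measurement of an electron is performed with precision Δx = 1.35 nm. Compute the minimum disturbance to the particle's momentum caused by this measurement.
3.906 × 10^-26 kg·m/s

The uncertainty principle implies that measuring position disturbs momentum:
ΔxΔp ≥ ℏ/2

When we measure position with precision Δx, we necessarily introduce a momentum uncertainty:
Δp ≥ ℏ/(2Δx)
Δp_min = (1.055e-34 J·s) / (2 × 1.350e-09 m)
Δp_min = 3.906e-26 kg·m/s

The more precisely we measure position, the greater the momentum disturbance.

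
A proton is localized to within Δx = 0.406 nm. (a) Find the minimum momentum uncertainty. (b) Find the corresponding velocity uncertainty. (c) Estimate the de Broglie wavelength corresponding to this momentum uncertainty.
(a) Δp_min = 1.299 × 10^-25 kg·m/s
(b) Δv_min = 77.647 m/s
(c) λ_dB = 5.102 nm

Step-by-step:

(a) From the uncertainty principle:
Δp_min = ℏ/(2Δx) = (1.055e-34 J·s)/(2 × 4.060e-10 m) = 1.299e-25 kg·m/s

(b) The velocity uncertainty:
Δv = Δp/m = (1.299e-25 kg·m/s)/(1.673e-27 kg) = 7.765e+01 m/s = 77.647 m/s

(c) The de Broglie wavelength for this momentum:
λ = h/p = (6.626e-34 J·s)/(1.299e-25 kg·m/s) = 5.102e-09 m = 5.102 nm

Note: The de Broglie wavelength is comparable to the localization size, as expected from wave-particle duality.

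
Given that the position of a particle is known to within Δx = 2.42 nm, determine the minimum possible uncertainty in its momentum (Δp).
2.179 × 10^-26 kg·m/s

Using the Heisenberg uncertainty principle:
ΔxΔp ≥ ℏ/2

The minimum uncertainty in momentum is:
Δp_min = ℏ/(2Δx)
Δp_min = (1.055e-34 J·s) / (2 × 2.420e-09 m)
Δp_min = 2.179e-26 kg·m/s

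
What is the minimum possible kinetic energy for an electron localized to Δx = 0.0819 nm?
1.420 eV

Localizing a particle requires giving it sufficient momentum uncertainty:

1. From uncertainty principle: Δp ≥ ℏ/(2Δx)
   Δp_min = (1.055e-34 J·s) / (2 × 8.190e-11 m)
   Δp_min = 6.438e-25 kg·m/s

2. This momentum uncertainty corresponds to kinetic energy:
   KE ≈ (Δp)²/(2m) = (6.438e-25)²/(2 × 9.109e-31 kg)
   KE = 2.275e-19 J = 1.420 eV

Tighter localization requires more energy.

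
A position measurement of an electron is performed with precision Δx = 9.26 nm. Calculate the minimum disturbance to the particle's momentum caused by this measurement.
5.694 × 10^-27 kg·m/s

The uncertainty principle implies that measuring position disturbs momentum:
ΔxΔp ≥ ℏ/2

When we measure position with precision Δx, we necessarily introduce a momentum uncertainty:
Δp ≥ ℏ/(2Δx)
Δp_min = (1.055e-34 J·s) / (2 × 9.260e-09 m)
Δp_min = 5.694e-27 kg·m/s

The more precisely we measure position, the greater the momentum disturbance.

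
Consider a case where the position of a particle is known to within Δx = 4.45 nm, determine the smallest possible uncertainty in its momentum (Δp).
1.185 × 10^-26 kg·m/s

Using the Heisenberg uncertainty principle:
ΔxΔp ≥ ℏ/2

The minimum uncertainty in momentum is:
Δp_min = ℏ/(2Δx)
Δp_min = (1.055e-34 J·s) / (2 × 4.450e-09 m)
Δp_min = 1.185e-26 kg·m/s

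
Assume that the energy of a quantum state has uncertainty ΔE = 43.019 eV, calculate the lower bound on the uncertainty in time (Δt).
7.650 as

Using the energy-time uncertainty principle:
ΔEΔt ≥ ℏ/2

The minimum uncertainty in time is:
Δt_min = ℏ/(2ΔE)
Δt_min = (1.055e-34 J·s) / (2 × 6.892e-18 J)
Δt_min = 7.650e-18 s = 7.650 as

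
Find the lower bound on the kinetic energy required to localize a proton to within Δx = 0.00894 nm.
64.905 meV

Localizing a particle requires giving it sufficient momentum uncertainty:

1. From uncertainty principle: Δp ≥ ℏ/(2Δx)
   Δp_min = (1.055e-34 J·s) / (2 × 8.940e-12 m)
   Δp_min = 5.898e-24 kg·m/s

2. This momentum uncertainty corresponds to kinetic energy:
   KE ≈ (Δp)²/(2m) = (5.898e-24)²/(2 × 1.673e-27 kg)
   KE = 1.040e-20 J = 64.905 meV

Tighter localization requires more energy.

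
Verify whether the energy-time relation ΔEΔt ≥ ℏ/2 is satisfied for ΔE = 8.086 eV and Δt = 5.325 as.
No, it violates the uncertainty relation.

Calculate the product ΔEΔt:
ΔE = 8.086 eV = 1.296e-18 J
ΔEΔt = (1.296e-18 J) × (5.325e-18 s)
ΔEΔt = 6.899e-36 J·s

Compare to the minimum allowed value ℏ/2:
ℏ/2 = 5.273e-35 J·s

Since ΔEΔt = 6.899e-36 J·s < 5.273e-35 J·s = ℏ/2,
this violates the uncertainty relation.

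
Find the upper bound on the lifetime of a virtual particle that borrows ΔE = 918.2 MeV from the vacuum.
3.584 × 10^-25 s

Using the energy-time uncertainty principle:
ΔEΔt ≥ ℏ/2

For a virtual particle borrowing energy ΔE, the maximum lifetime is:
Δt_max = ℏ/(2ΔE)

Converting energy:
ΔE = 918.2 MeV = 1.471e-10 J

Δt_max = (1.055e-34 J·s) / (2 × 1.471e-10 J)
Δt_max = 3.584e-25 s = 3.584 × 10^-25 s

Virtual particles with higher borrowed energy exist for shorter times.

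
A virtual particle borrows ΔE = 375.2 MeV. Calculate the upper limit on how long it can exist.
8.771 × 10^-25 s

Using the energy-time uncertainty principle:
ΔEΔt ≥ ℏ/2

For a virtual particle borrowing energy ΔE, the maximum lifetime is:
Δt_max = ℏ/(2ΔE)

Converting energy:
ΔE = 375.2 MeV = 6.011e-11 J

Δt_max = (1.055e-34 J·s) / (2 × 6.011e-11 J)
Δt_max = 8.771e-25 s = 8.771 × 10^-25 s

Virtual particles with higher borrowed energy exist for shorter times.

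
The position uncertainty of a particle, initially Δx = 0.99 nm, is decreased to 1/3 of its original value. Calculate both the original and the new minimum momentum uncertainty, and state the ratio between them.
Original Δp_min = 5.326 × 10^-26 kg·m/s; new Δp'_min = 1.598 × 10^-25 kg·m/s; ratio Δp'_min/Δp_min = 3.

From the uncertainty principle ΔxΔp ≥ ℏ/2, the minimum momentum uncertainty is Δp_min = ℏ/(2Δx).

Original (Δx = 0.99 nm = 9.900e-10 m):
Δp_min = (1.055e-34 J·s)/(2 × 9.900e-10 m) = 5.326e-26 kg·m/s

When Δx → (1/3)Δx:
Δp'_min = ℏ/(2 × (1/3)Δx) = 3 × ℏ/(2Δx) = 3 × Δp_min
Δp'_min = 3 × 5.326e-26 kg·m/s = 1.598e-25 kg·m/s

Since Δp_min ∝ 1/Δx, when Δx is decreased to 1/3 of its original value, Δp_min increases to 3 times its original value.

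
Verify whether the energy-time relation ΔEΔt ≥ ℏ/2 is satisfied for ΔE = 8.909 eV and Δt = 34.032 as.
No, it violates the uncertainty relation.

Calculate the product ΔEΔt:
ΔE = 8.909 eV = 1.427e-18 J
ΔEΔt = (1.427e-18 J) × (3.403e-17 s)
ΔEΔt = 4.858e-35 J·s

Compare to the minimum allowed value ℏ/2:
ℏ/2 = 5.273e-35 J·s

Since ΔEΔt = 4.858e-35 J·s < 5.273e-35 J·s = ℏ/2,
this violates the uncertainty relation.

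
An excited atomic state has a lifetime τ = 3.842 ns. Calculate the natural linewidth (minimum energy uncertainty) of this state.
85.660 neV

Using the energy-time uncertainty principle:
ΔEΔt ≥ ℏ/2

The lifetime τ represents the time uncertainty Δt.
The natural linewidth (minimum energy uncertainty) is:

ΔE = ℏ/(2τ)
ΔE = (1.055e-34 J·s) / (2 × 3.842e-09 s)
ΔE = 1.372e-26 J = 85.660 neV

This natural linewidth limits the precision of spectroscopic measurements.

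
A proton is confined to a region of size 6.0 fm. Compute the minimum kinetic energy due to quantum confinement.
144.096 keV

Using the uncertainty principle:

1. Position uncertainty: Δx ≈ 6.000e-15 m
2. Minimum momentum uncertainty: Δp = ℏ/(2Δx) = 8.788e-21 kg·m/s
3. Minimum kinetic energy:
   KE = (Δp)²/(2m) = (8.788e-21)²/(2 × 1.673e-27 kg)
   KE = 2.309e-14 J = 144.096 keV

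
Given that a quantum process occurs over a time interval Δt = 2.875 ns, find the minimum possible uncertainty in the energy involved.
114.472 neV

Using the energy-time uncertainty principle:
ΔEΔt ≥ ℏ/2

The minimum uncertainty in energy is:
ΔE_min = ℏ/(2Δt)
ΔE_min = (1.055e-34 J·s) / (2 × 2.875e-09 s)
ΔE_min = 1.834e-26 J = 114.472 neV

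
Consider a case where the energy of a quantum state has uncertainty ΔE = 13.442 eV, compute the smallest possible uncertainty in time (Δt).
24.483 as

Using the energy-time uncertainty principle:
ΔEΔt ≥ ℏ/2

The minimum uncertainty in time is:
Δt_min = ℏ/(2ΔE)
Δt_min = (1.055e-34 J·s) / (2 × 2.154e-18 J)
Δt_min = 2.448e-17 s = 24.483 as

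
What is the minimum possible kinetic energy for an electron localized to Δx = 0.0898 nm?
1.181 eV

Localizing a particle requires giving it sufficient momentum uncertainty:

1. From uncertainty principle: Δp ≥ ℏ/(2Δx)
   Δp_min = (1.055e-34 J·s) / (2 × 8.980e-11 m)
   Δp_min = 5.872e-25 kg·m/s

2. This momentum uncertainty corresponds to kinetic energy:
   KE ≈ (Δp)²/(2m) = (5.872e-25)²/(2 × 9.109e-31 kg)
   KE = 1.892e-19 J = 1.181 eV

Tighter localization requires more energy.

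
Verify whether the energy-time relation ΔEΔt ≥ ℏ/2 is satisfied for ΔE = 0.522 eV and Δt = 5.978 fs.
Yes, it satisfies the uncertainty relation.

Calculate the product ΔEΔt:
ΔE = 0.522 eV = 8.363e-20 J
ΔEΔt = (8.363e-20 J) × (5.978e-15 s)
ΔEΔt = 5.000e-34 J·s

Compare to the minimum allowed value ℏ/2:
ℏ/2 = 5.273e-35 J·s

Since ΔEΔt = 5.000e-34 J·s ≥ 5.273e-35 J·s = ℏ/2,
this satisfies the uncertainty relation.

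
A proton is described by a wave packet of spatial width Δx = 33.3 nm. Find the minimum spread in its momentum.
1.583 × 10^-27 kg·m/s

For a wave packet, the spatial width Δx and momentum spread Δp are related by the uncertainty principle:
ΔxΔp ≥ ℏ/2

The minimum momentum spread is:
Δp_min = ℏ/(2Δx)
Δp_min = (1.055e-34 J·s) / (2 × 3.330e-08 m)
Δp_min = 1.583e-27 kg·m/s

A wave packet cannot have both a well-defined position and well-defined momentum.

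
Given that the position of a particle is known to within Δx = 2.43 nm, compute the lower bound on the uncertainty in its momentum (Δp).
2.170 × 10^-26 kg·m/s

Using the Heisenberg uncertainty principle:
ΔxΔp ≥ ℏ/2

The minimum uncertainty in momentum is:
Δp_min = ℏ/(2Δx)
Δp_min = (1.055e-34 J·s) / (2 × 2.430e-09 m)
Δp_min = 2.170e-26 kg·m/s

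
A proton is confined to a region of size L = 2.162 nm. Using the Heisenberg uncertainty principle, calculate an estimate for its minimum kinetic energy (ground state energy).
1.110 μeV

Using the uncertainty principle to estimate ground state energy:

1. The position uncertainty is approximately the confinement size:
   Δx ≈ L = 2.162e-09 m

2. From ΔxΔp ≥ ℏ/2, the minimum momentum uncertainty is:
   Δp ≈ ℏ/(2L) = 2.439e-26 kg·m/s

3. The kinetic energy is approximately:
   KE ≈ (Δp)²/(2m) = (2.439e-26)²/(2 × 1.673e-27 kg)
   KE ≈ 1.778e-25 J = 1.110 μeV

This is an order-of-magnitude estimate of the ground state energy.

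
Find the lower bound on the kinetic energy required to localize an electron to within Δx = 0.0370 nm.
6.958 eV

Localizing a particle requires giving it sufficient momentum uncertainty:

1. From uncertainty principle: Δp ≥ ℏ/(2Δx)
   Δp_min = (1.055e-34 J·s) / (2 × 3.700e-11 m)
   Δp_min = 1.425e-24 kg·m/s

2. This momentum uncertainty corresponds to kinetic energy:
   KE ≈ (Δp)²/(2m) = (1.425e-24)²/(2 × 9.109e-31 kg)
   KE = 1.115e-18 J = 6.958 eV

Tighter localization requires more energy.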